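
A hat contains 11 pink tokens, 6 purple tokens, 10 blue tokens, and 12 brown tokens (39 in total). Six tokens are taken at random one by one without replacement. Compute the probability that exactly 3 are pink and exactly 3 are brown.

12100/1087541

Unordered draws without replacement: count favorable combinations over C(39,6).
Favorable = C(11,3) · C(6,0) · C(10,0) · C(12,3) = 36300; total = C(39,6) = 3262623.
P = 36300/3262623 = 12100/1087541 ≈ 0.0111.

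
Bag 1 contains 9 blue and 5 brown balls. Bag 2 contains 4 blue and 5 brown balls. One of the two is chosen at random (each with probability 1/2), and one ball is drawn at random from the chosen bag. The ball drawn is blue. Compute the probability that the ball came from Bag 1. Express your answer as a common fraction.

81/137

P(blue | Bag 1) = 9/14; P(blue | Bag 2) = 4/9.
P(blue) = 1/2·9/14 + 1/2·4/9 = 137/252.
By Bayes' rule, P(Bag 1 | blue) = 9/28 / 137/252 = 81/137 ≈ 0.5912.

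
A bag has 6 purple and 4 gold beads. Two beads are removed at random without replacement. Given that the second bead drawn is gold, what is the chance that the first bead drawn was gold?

P(first=gold and the second bead drawn is gold) = (4/10)·(3/9) = 2/15.
P(the second bead drawn is gold) = Σ over first color = 4/15 + 2/15 = 2/5.
By Bayes, P(first=gold | the second bead drawn is gold) = 2/15 / 2/5 = 1/3 ≈ 0.3333.

1/3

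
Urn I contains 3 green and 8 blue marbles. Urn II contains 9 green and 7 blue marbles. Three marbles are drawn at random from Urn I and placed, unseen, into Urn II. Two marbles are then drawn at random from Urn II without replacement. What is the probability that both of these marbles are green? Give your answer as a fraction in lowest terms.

14/55

Condition on how many of the transferred marbles are green (from Urn I: 3 green of 11; then Urn II has 19 total).
  0 green: C(3,0)C(8,3)/C(11,3) = 56/165; then P = C(9,2)/C(19,2) = 4/19
  1 green: C(3,1)C(8,2)/C(11,3) = 28/55; then P = C(10,2)/C(19,2) = 5/19
  2 green: C(3,2)C(8,1)/C(11,3) = 8/55; then P = C(11,2)/C(19,2) = 55/171
  3 green: C(3,3)C(8,0)/C(11,3) = 1/165; then P = C(12,2)/C(19,2) = 22/57
P(both green) = 14/55 ≈ 0.2545.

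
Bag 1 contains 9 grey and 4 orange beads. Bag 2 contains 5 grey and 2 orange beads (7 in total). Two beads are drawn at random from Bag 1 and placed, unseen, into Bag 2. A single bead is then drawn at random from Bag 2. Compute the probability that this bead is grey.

Condition on how many of the transferred beads are grey (from Bag 1: 9 grey of 13; then Bag 2 has 9 total).
  0 grey: C(9,0)C(4,2)/C(13,2) = 1/13; then P = 5/9
  1 grey: C(9,1)C(4,1)/C(13,2) = 6/13; then P = 6/9
  2 grey: C(9,2)C(4,0)/C(13,2) = 6/13; then P = 7/9
P(grey from Bag 2) = 83/117 ≈ 0.7094.

83/117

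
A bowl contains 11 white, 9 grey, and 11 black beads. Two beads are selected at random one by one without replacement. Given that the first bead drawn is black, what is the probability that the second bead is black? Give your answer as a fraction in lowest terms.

1/3

After removing 1 black, the bowl has 10 black out of 30 remaining.
P(second is black | given) = 10/30 = 1/3 ≈ 0.3333.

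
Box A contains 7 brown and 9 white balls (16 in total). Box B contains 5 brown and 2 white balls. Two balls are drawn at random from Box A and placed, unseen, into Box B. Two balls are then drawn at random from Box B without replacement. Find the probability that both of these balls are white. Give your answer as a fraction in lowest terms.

71/720

Condition on how many of the transferred balls are white (from Box A: 9 white of 16; then Box B has 9 total).
  0 white: C(9,0)C(7,2)/C(16,2) = 7/40; then P = C(2,2)/C(9,2) = 1/36
  1 white: C(9,1)C(7,1)/C(16,2) = 21/40; then P = C(3,2)/C(9,2) = 1/12
  2 white: C(9,2)C(7,0)/C(16,2) = 3/10; then P = C(4,2)/C(9,2) = 1/6
P(both white) = 71/720 ≈ 0.0986.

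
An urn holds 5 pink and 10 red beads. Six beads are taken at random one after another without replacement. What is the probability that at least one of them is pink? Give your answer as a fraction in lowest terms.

137/143

Use the complement: P(at least one pink) = 1 − P(no pink).
P(none) = C(10,6)/C(15,6) = 210/5005.
So P = 1 − 210/5005 = 137/143 ≈ 0.9580.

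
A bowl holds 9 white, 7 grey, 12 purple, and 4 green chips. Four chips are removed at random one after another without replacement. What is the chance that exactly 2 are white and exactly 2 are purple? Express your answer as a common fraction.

297/4495

Unordered draws without replacement: count favorable combinations over C(32,4).
Favorable = C(9,2) · C(7,0) · C(12,2) · C(4,0) = 2376; total = C(32,4) = 35960.
P = 2376/35960 = 297/4495 ≈ 0.0661.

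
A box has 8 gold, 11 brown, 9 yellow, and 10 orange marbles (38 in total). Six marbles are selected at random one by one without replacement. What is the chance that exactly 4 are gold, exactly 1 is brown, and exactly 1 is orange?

Unordered draws without replacement: count favorable combinations over C(38,6).
Favorable = C(8,4) · C(11,1) · C(9,0) · C(10,1) = 7700; total = C(38,6) = 2760681.
P = 7700/2760681 = 100/35853 ≈ 0.0028.

100/35853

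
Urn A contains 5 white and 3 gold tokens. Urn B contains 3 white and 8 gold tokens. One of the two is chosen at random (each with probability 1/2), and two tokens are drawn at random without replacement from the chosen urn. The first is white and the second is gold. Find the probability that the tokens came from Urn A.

P(E | Urn A) = 15/56; P(E | Urn B) = 12/55.
P(E) = 1/2·15/56 + 1/2·12/55 = 1497/6160.
By Bayes' rule, P(Urn A | E) = 15/112 / 1497/6160 = 275/499 ≈ 0.5511.

275/499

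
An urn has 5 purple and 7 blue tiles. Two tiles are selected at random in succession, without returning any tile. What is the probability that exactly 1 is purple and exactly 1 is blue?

35/66

Unordered draws without replacement: count favorable combinations over C(12,2).
Favorable = C(5,1) · C(7,1) = 35; total = C(12,2) = 66.
P = 35/66 = 35/66 ≈ 0.5303.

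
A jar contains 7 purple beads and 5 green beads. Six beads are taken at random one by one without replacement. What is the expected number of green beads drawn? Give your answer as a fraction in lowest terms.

By linearity of expectation, E[X] = Σ P(draw i is green); by symmetry each draw (even without replacement) has P(green) = 5/12.
E[X] = 6 · 5/12 = 5/2 ≈ 2.5000.

5/2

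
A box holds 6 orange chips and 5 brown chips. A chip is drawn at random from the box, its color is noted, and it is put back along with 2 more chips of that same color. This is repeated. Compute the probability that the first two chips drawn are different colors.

60/143

Either brown then orange, or orange then brown; after the first draw the total is 13.
P = (5/11)·(6/13) + (6/11)·(5/13) = 60/143 ≈ 0.4196.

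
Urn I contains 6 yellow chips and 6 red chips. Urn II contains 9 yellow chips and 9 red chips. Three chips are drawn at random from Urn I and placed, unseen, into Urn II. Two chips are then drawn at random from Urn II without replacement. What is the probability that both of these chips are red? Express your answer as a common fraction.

92/385

Condition on how many of the transferred chips are red (from Urn I: 6 red of 12; then Urn II has 21 total).
  0 red: C(6,0)C(6,3)/C(12,3) = 1/11; then P = C(9,2)/C(21,2) = 6/35
  1 red: C(6,1)C(6,2)/C(12,3) = 9/22; then P = C(10,2)/C(21,2) = 3/14
  2 red: C(6,2)C(6,1)/C(12,3) = 9/22; then P = C(11,2)/C(21,2) = 11/42
  3 red: C(6,3)C(6,0)/C(12,3) = 1/11; then P = C(12,2)/C(21,2) = 11/35
P(both red) = 92/385 ≈ 0.2390.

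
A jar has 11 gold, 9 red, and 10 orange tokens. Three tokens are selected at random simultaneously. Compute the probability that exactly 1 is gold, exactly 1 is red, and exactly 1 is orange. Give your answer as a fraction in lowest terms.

99/406

Unordered draws without replacement: count favorable combinations over C(30,3).
Favorable = C(11,1) · C(9,1) · C(10,1) = 990; total = C(30,3) = 4060.
P = 990/4060 = 99/406 ≈ 0.2438.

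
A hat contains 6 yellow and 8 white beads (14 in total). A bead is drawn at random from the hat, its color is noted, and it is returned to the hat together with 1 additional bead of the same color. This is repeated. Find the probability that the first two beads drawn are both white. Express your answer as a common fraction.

After a white draw the hat holds 9 white out of 15.
P = (8/14)·(9/15) = 12/35 ≈ 0.3429.

12/35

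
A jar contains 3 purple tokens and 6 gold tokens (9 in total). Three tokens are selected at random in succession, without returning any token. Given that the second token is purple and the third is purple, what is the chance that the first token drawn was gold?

6/7

P(first=gold and the second token is purple and the third is purple) = (6/9)·(3/8)·(2/7) = 1/14.
P(E) = Σ over first color = 1/84 + 1/14 = 1/12.
By Bayes, P(first=gold | E) = 1/14 / 1/12 = 6/7 ≈ 0.8571.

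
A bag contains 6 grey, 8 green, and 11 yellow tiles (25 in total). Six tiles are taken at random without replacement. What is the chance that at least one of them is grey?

5356/6325

Use the complement: P(at least one grey) = 1 − P(no grey).
P(none) = C(19,6)/C(25,6) = 27132/177100.
So P = 1 − 27132/177100 = 5356/6325 ≈ 0.8468.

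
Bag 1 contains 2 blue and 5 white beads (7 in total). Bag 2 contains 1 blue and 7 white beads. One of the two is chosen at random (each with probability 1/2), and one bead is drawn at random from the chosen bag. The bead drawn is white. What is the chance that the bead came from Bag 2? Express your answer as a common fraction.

49/89

P(white | Bag 1) = 5/7; P(white | Bag 2) = 7/8.
P(white) = 1/2·5/7 + 1/2·7/8 = 89/112.
By Bayes' rule, P(Bag 2 | white) = 7/16 / 89/112 = 49/89 ≈ 0.5506.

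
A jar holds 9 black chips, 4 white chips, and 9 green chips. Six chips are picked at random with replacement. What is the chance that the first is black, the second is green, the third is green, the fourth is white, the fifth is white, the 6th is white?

Multiply the conditional probability of each draw in order, with replacement (the composition resets each draw).
P = (9/22) · (9/22) · (9/22) · (4/22) · (4/22) · (4/22) = 729/1771561 ≈ 0.0004.

729/1771561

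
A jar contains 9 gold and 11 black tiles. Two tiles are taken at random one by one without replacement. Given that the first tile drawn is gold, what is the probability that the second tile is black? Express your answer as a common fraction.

11/19

After removing 1 gold, the jar has 11 black out of 19 remaining.
P(second is black | given) = 11/19 ≈ 0.5789.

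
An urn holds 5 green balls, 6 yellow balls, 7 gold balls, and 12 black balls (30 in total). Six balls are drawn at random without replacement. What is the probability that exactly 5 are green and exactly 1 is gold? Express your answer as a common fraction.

Unordered draws without replacement: count favorable combinations over C(30,6).
Favorable = C(5,5) · C(6,0) · C(7,1) · C(12,0) = 7; total = C(30,6) = 593775.
P = 7/593775 = 1/84825 ≈ 0.0000.

1/84825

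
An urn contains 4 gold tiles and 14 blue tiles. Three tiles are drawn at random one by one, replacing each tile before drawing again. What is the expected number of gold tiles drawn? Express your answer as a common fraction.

By linearity of expectation, E[X] = Σ P(draw i is gold); each independent draw has P(gold) = 4/18.
E[X] = 3 · 4/18 = 2/3 ≈ 0.6667.

2/3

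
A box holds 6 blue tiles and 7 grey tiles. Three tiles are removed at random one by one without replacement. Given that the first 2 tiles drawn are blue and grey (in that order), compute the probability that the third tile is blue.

5/11

After removing 1 blue, 1 grey, the box has 5 blue out of 11 remaining.
P(third is blue | given) = 5/11 ≈ 0.4545.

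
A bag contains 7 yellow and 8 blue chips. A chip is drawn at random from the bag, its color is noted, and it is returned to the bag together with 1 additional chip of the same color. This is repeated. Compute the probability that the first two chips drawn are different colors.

Either blue then yellow, or yellow then blue; after the first draw the total is 16.
P = (8/15)·(7/16) + (7/15)·(8/16) = 7/15 ≈ 0.4667.

7/15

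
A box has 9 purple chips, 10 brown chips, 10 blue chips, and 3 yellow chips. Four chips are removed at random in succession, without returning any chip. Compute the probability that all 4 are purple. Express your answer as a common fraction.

63/17980

Unordered draws without replacement: count favorable combinations over C(32,4).
Favorable = C(9,4) · C(10,0) · C(10,0) · C(3,0) = 126; total = C(32,4) = 35960.
P = 126/35960 = 63/17980 ≈ 0.0035.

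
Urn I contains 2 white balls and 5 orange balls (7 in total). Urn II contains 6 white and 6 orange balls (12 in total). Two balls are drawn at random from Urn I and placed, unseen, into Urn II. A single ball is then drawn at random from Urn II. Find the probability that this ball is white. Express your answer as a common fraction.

Condition on how many of the transferred balls are white (from Urn I: 2 white of 7; then Urn II has 14 total).
  0 white: C(2,0)C(5,2)/C(7,2) = 10/21; then P = 6/14
  1 white: C(2,1)C(5,1)/C(7,2) = 10/21; then P = 7/14
  2 white: C(2,2)C(5,0)/C(7,2) = 1/21; then P = 8/14
P(white from Urn II) = 23/49 ≈ 0.4694.

23/49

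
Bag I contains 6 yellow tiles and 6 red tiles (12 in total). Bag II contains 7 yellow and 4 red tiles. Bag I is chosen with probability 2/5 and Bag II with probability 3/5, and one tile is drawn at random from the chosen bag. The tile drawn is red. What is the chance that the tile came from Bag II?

P(red | Bag I) = 1/2; P(red | Bag II) = 4/11.
P(red) = 2/5·1/2 + 3/5·4/11 = 23/55.
By Bayes' rule, P(Bag II | red) = 12/55 / 23/55 = 12/23 ≈ 0.5217.

12/23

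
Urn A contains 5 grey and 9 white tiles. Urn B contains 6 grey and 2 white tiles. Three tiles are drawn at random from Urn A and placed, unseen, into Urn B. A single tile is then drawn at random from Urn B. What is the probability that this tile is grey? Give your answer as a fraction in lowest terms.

9/14

Condition on how many of the transferred tiles are grey (from Urn A: 5 grey of 14; then Urn B has 11 total).
  0 grey: C(5,0)C(9,3)/C(14,3) = 3/13; then P = 6/11
  1 grey: C(5,1)C(9,2)/C(14,3) = 45/91; then P = 7/11
  2 grey: C(5,2)C(9,1)/C(14,3) = 45/182; then P = 8/11
  3 grey: C(5,3)C(9,0)/C(14,3) = 5/182; then P = 9/11
P(grey from Urn B) = 9/14 ≈ 0.6429.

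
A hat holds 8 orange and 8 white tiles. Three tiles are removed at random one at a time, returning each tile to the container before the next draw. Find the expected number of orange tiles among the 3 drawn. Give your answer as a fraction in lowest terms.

By linearity of expectation, E[X] = Σ P(draw i is orange); each independent draw has P(orange) = 8/16.
E[X] = 3 · 8/16 = 3/2 ≈ 1.5000.

3/2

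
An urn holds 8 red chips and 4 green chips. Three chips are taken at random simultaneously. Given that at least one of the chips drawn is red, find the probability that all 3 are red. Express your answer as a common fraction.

P(all 3 red) = C(8,3)/C(12,3) = 14/55; P(at least one red) = 1 − C(4,3)/C(12,3) = 54/55.
Since 'all 3 red' ⊆ 'at least one red', P(all 3 | at least one) = 14/55 / 54/55 = 7/27 ≈ 0.2593.

7/27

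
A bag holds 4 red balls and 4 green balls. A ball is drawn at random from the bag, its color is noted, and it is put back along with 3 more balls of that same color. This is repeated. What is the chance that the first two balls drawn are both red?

After a red draw the bag holds 7 red out of 11.
P = (4/8)·(7/11) = 7/22 ≈ 0.3182.

7/22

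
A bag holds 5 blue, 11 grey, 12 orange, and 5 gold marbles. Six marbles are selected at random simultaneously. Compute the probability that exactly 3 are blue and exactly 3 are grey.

Unordered draws without replacement: count favorable combinations over C(33,6).
Favorable = C(5,3) · C(11,3) · C(12,0) · C(5,0) = 1650; total = C(33,6) = 1107568.
P = 1650/1107568 = 75/50344 ≈ 0.0015.

75/50344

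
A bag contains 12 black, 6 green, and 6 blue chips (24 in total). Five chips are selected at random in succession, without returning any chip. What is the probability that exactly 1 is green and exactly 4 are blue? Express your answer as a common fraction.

Unordered draws without replacement: count favorable combinations over C(24,5).
Favorable = C(12,0) · C(6,1) · C(6,4) = 90; total = C(24,5) = 42504.
P = 90/42504 = 15/7084 ≈ 0.0021.

15/7084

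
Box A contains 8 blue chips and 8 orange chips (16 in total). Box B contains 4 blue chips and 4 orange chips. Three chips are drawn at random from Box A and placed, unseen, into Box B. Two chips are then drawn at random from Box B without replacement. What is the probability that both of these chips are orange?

127/550

Condition on how many of the transferred chips are orange (from Box A: 8 orange of 16; then Box B has 11 total).
  0 orange: C(8,0)C(8,3)/C(16,3) = 1/10; then P = C(4,2)/C(11,2) = 6/55
  1 orange: C(8,1)C(8,2)/C(16,3) = 2/5; then P = C(5,2)/C(11,2) = 2/11
  2 orange: C(8,2)C(8,1)/C(16,3) = 2/5; then P = C(6,2)/C(11,2) = 3/11
  3 orange: C(8,3)C(8,0)/C(16,3) = 1/10; then P = C(7,2)/C(11,2) = 21/55
P(both orange) = 127/550 ≈ 0.2309.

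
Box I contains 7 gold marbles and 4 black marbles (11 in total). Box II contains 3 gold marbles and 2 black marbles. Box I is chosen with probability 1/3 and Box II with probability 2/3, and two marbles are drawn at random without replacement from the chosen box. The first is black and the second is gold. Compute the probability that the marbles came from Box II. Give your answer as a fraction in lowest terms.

33/47

P(E | Box I) = 14/55; P(E | Box II) = 3/10.
P(E) = 1/3·14/55 + 2/3·3/10 = 47/165.
By Bayes' rule, P(Box II | E) = 1/5 / 47/165 = 33/47 ≈ 0.7021.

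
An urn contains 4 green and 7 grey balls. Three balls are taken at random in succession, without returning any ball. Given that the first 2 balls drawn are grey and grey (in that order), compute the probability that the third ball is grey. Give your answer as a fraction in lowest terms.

5/9

After removing 2 grey, the urn has 5 grey out of 9 remaining.
P(third is grey | given) = 5/9 ≈ 0.5556.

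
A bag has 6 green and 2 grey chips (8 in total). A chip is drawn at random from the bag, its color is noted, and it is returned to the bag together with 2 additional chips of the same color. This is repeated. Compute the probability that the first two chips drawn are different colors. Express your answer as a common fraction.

3/10

Either green then grey, or grey then green; after the first draw the total is 10.
P = (6/8)·(2/10) + (2/8)·(6/10) = 3/10 ≈ 0.3000.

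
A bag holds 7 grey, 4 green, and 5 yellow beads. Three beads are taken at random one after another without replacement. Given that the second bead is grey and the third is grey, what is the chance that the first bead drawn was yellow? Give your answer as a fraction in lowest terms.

P(first=yellow and the second bead is grey and the third is grey) = (5/16)·(7/15)·(6/14) = 1/16.
P(E) = Σ over first color = 1/16 + 1/20 + 1/16 = 7/40.
By Bayes, P(first=yellow | E) = 1/16 / 7/40 = 5/14 ≈ 0.3571.

5/14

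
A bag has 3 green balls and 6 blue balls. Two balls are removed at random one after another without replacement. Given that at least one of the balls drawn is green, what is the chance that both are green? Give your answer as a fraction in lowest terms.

P(both green) = C(3,2)/C(9,2) = 1/12; P(at least one green) = 1 − C(6,2)/C(9,2) = 7/12.
Since 'both green' ⊆ 'at least one green', P(both | at least one) = 1/12 / 7/12 = 1/7 ≈ 0.1429.

1/7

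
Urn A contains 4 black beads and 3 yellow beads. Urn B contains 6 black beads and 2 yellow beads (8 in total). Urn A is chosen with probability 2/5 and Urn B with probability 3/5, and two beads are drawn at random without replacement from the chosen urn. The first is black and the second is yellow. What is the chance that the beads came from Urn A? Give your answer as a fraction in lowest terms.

8/17

P(E | Urn A) = 2/7; P(E | Urn B) = 3/14.
P(E) = 2/5·2/7 + 3/5·3/14 = 17/70.
By Bayes' rule, P(Urn A | E) = 4/35 / 17/70 = 8/17 ≈ 0.4706.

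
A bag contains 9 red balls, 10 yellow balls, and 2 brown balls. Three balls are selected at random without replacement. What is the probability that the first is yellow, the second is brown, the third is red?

Multiply the conditional probability of each draw in order, without replacement, so each draw removes one from its color and from the total.
P = (10/21) · (2/20) · (9/19) = 3/133 ≈ 0.0226.

3/133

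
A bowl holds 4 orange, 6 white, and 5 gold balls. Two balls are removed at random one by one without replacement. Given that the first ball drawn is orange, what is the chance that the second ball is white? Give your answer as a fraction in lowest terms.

After removing 1 orange, the bowl has 6 white out of 14 remaining.
P(second is white | given) = 6/14 = 3/7 ≈ 0.4286.

3/7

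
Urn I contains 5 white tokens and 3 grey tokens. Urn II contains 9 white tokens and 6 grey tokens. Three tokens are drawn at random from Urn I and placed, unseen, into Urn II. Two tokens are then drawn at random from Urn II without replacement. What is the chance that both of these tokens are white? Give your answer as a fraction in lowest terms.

1007/2856

Condition on how many of the transferred tokens are white (from Urn I: 5 white of 8; then Urn II has 18 total).
  0 white: C(5,0)C(3,3)/C(8,3) = 1/56; then P = C(9,2)/C(18,2) = 4/17
  1 white: C(5,1)C(3,2)/C(8,3) = 15/56; then P = C(10,2)/C(18,2) = 5/17
  2 white: C(5,2)C(3,1)/C(8,3) = 15/28; then P = C(11,2)/C(18,2) = 55/153
  3 white: C(5,3)C(3,0)/C(8,3) = 5/28; then P = C(12,2)/C(18,2) = 22/51
P(both white) = 1007/2856 ≈ 0.3526.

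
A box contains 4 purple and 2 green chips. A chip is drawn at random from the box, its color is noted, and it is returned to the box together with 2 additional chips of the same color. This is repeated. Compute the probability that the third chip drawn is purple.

Sum over the four possibilities for the first two draws (purple/not-purple each), tracking how the purple count and total change by +2 per draw.
P(third is purple) = 2/3 ≈ 0.6667. (In a Pólya urn every draw has the same marginal probability 4/6.)

2/3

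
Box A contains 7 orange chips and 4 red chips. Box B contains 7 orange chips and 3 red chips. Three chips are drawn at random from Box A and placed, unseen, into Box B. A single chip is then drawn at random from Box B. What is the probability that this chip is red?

Condition on how many of the transferred chips are red (from Box A: 4 red of 11; then Box B has 13 total).
  0 red: C(4,0)C(7,3)/C(11,3) = 7/33; then P = 3/13
  1 red: C(4,1)C(7,2)/C(11,3) = 28/55; then P = 4/13
  2 red: C(4,2)C(7,1)/C(11,3) = 14/55; then P = 5/13
  3 red: C(4,3)C(7,0)/C(11,3) = 4/165; then P = 6/13
P(red from Box B) = 45/143 ≈ 0.3147.

45/143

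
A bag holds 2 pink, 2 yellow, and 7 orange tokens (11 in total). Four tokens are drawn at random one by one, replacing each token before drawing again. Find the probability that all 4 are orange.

Multiply the conditional probability of each draw in order, with replacement (the composition resets each draw).
P = (7/11) · (7/11) · (7/11) · (7/11) = 2401/14641 ≈ 0.1640.

2401/14641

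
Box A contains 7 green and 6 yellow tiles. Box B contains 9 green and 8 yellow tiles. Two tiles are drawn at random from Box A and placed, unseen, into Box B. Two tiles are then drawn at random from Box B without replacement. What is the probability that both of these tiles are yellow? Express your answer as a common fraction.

Condition on how many of the transferred tiles are yellow (from Box A: 6 yellow of 13; then Box B has 19 total).
  0 yellow: C(6,0)C(7,2)/C(13,2) = 7/26; then P = C(8,2)/C(19,2) = 28/171
  1 yellow: C(6,1)C(7,1)/C(13,2) = 7/13; then P = C(9,2)/C(19,2) = 4/19
  2 yellow: C(6,2)C(7,0)/C(13,2) = 5/26; then P = C(10,2)/C(19,2) = 5/19
P(both yellow) = 925/4446 ≈ 0.2081.

925/4446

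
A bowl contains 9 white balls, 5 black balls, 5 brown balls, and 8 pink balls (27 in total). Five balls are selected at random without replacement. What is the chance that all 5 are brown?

Unordered draws without replacement: count favorable combinations over C(27,5).
Favorable = C(9,0) · C(5,0) · C(5,5) · C(8,0) = 1; total = C(27,5) = 80730.
P = 1/80730 = 1/80730 ≈ 0.0000.

1/80730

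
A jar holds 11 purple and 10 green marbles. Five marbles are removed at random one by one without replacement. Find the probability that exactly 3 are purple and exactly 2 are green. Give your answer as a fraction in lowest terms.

825/2261

Unordered draws without replacement: count favorable combinations over C(21,5).
Favorable = C(11,3) · C(10,2) = 7425; total = C(21,5) = 20349.
P = 7425/20349 = 825/2261 ≈ 0.3649.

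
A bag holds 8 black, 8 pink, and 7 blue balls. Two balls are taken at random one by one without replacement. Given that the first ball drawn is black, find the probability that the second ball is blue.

7/22

After removing 1 black, the bag has 7 blue out of 22 remaining.
P(second is blue | given) = 7/22 ≈ 0.3182.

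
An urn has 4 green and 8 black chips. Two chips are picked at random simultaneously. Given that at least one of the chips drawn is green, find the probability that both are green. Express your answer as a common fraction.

P(both green) = C(4,2)/C(12,2) = 1/11; P(at least one green) = 1 − C(8,2)/C(12,2) = 19/33.
Since 'both green' ⊆ 'at least one green', P(both | at least one) = 1/11 / 19/33 = 3/19 ≈ 0.1579.

3/19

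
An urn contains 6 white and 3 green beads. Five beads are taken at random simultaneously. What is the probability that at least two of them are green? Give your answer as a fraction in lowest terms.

Sum the hypergeometric tail for j = 2,…,3 green beads.
Favorable = C(3,2)·C(6,3) + C(3,3)·C(6,2) = 75; total = C(9,5) = 126.
P = 75/126 = 25/42 ≈ 0.5952.

25/42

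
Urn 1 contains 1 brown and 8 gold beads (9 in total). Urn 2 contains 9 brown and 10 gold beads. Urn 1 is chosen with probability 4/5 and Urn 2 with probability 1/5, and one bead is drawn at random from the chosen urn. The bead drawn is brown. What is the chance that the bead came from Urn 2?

P(brown | Urn 1) = 1/9; P(brown | Urn 2) = 9/19.
P(brown) = 4/5·1/9 + 1/5·9/19 = 157/855.
By Bayes' rule, P(Urn 2 | brown) = 9/95 / 157/855 = 81/157 ≈ 0.5159.

81/157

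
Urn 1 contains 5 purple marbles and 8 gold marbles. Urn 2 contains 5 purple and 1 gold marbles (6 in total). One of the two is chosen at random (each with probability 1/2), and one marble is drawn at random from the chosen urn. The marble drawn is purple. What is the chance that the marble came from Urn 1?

6/19

P(purple | Urn 1) = 5/13; P(purple | Urn 2) = 5/6.
P(purple) = 1/2·5/13 + 1/2·5/6 = 95/156.
By Bayes' rule, P(Urn 1 | purple) = 5/26 / 95/156 = 6/19 ≈ 0.3158.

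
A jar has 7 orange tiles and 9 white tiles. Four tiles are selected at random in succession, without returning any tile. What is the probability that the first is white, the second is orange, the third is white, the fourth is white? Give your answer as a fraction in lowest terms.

21/260

Multiply the conditional probability of each draw in order, without replacement, so each draw removes one from its color and from the total.
P = (9/16) · (7/15) · (8/14) · (7/13) = 21/260 ≈ 0.0808.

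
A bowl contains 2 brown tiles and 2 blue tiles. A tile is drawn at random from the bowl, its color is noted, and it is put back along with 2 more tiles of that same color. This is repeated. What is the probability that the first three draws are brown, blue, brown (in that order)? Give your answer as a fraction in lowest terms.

Track the composition after each reinforcement of +2.
P = (2/4) · (2/6) · (4/8) = 1/12 ≈ 0.0833.

1/12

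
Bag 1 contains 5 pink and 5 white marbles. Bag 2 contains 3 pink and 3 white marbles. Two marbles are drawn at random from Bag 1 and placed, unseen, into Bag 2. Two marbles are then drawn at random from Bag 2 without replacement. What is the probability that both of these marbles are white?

Condition on how many of the transferred marbles are white (from Bag 1: 5 white of 10; then Bag 2 has 8 total).
  0 white: C(5,0)C(5,2)/C(10,2) = 2/9; then P = C(3,2)/C(8,2) = 3/28
  1 white: C(5,1)C(5,1)/C(10,2) = 5/9; then P = C(4,2)/C(8,2) = 3/14
  2 white: C(5,2)C(5,0)/C(10,2) = 2/9; then P = C(5,2)/C(8,2) = 5/14
P(both white) = 2/9 ≈ 0.2222.

2/9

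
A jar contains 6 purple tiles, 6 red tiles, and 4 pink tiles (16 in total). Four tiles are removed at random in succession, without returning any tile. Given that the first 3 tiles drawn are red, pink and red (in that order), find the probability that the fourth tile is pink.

After removing 2 red, 1 pink, the jar has 3 pink out of 13 remaining.
P(fourth is pink | given) = 3/13 ≈ 0.2308.

3/13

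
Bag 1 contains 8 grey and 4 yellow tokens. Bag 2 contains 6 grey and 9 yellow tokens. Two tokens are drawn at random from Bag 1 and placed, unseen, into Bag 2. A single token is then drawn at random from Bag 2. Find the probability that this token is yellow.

Condition on how many of the transferred tokens are yellow (from Bag 1: 4 yellow of 12; then Bag 2 has 17 total).
  0 yellow: C(4,0)C(8,2)/C(12,2) = 14/33; then P = 9/17
  1 yellow: C(4,1)C(8,1)/C(12,2) = 16/33; then P = 10/17
  2 yellow: C(4,2)C(8,0)/C(12,2) = 1/11; then P = 11/17
P(yellow from Bag 2) = 29/51 ≈ 0.5686.

29/51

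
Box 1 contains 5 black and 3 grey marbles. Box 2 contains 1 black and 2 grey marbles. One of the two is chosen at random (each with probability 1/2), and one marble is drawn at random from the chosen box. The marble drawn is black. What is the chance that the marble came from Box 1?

15/23

P(black | Box 1) = 5/8; P(black | Box 2) = 1/3.
P(black) = 1/2·5/8 + 1/2·1/3 = 23/48.
By Bayes' rule, P(Box 1 | black) = 5/16 / 23/48 = 15/23 ≈ 0.6522.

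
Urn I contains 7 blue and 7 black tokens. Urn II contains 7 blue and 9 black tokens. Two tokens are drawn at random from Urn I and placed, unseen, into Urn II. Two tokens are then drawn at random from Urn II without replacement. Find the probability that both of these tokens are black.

Condition on how many of the transferred tokens are black (from Urn I: 7 black of 14; then Urn II has 18 total).
  0 black: C(7,0)C(7,2)/C(14,2) = 3/13; then P = C(9,2)/C(18,2) = 4/17
  1 black: C(7,1)C(7,1)/C(14,2) = 7/13; then P = C(10,2)/C(18,2) = 5/17
  2 black: C(7,2)C(7,0)/C(14,2) = 3/13; then P = C(11,2)/C(18,2) = 55/153
P(both black) = 196/663 ≈ 0.2956.

196/663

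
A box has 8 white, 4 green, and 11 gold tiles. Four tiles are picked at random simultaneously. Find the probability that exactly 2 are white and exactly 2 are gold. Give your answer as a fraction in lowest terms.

Unordered draws without replacement: count favorable combinations over C(23,4).
Favorable = C(8,2) · C(4,0) · C(11,2) = 1540; total = C(23,4) = 8855.
P = 1540/8855 = 4/23 ≈ 0.1739.

4/23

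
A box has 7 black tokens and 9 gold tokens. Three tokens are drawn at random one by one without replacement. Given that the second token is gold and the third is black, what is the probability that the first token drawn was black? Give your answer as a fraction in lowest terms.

P(first=black and the second token is gold and the third is black) = (7/16)·(9/15)·(6/14) = 9/80.
P(E) = Σ over first color = 9/80 + 3/20 = 21/80.
By Bayes, P(first=black | E) = 9/80 / 21/80 = 3/7 ≈ 0.4286.

3/7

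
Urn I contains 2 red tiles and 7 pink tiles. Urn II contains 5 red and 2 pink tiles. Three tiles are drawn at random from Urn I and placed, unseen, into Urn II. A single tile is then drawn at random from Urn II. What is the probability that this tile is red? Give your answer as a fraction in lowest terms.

17/30

Condition on how many of the transferred tiles are red (from Urn I: 2 red of 9; then Urn II has 10 total).
  0 red: C(2,0)C(7,3)/C(9,3) = 5/12; then P = 5/10
  1 red: C(2,1)C(7,2)/C(9,3) = 1/2; then P = 6/10
  2 red: C(2,2)C(7,1)/C(9,3) = 1/12; then P = 7/10
P(red from Urn II) = 17/30 ≈ 0.5667.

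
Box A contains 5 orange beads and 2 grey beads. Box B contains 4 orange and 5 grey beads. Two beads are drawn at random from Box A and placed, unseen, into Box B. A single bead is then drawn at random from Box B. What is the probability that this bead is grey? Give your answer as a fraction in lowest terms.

Condition on how many of the transferred beads are grey (from Box A: 2 grey of 7; then Box B has 11 total).
  0 grey: C(2,0)C(5,2)/C(7,2) = 10/21; then P = 5/11
  1 grey: C(2,1)C(5,1)/C(7,2) = 10/21; then P = 6/11
  2 grey: C(2,2)C(5,0)/C(7,2) = 1/21; then P = 7/11
P(grey from Box B) = 39/77 ≈ 0.5065.

39/77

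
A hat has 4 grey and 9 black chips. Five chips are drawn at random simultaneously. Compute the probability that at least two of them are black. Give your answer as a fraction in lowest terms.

Sum the hypergeometric tail for j = 2,…,5 black chips.
Favorable = C(9,2)·C(4,3) + C(9,3)·C(4,2) + C(9,4)·C(4,1) + C(9,5)·C(4,0) = 1278; total = C(13,5) = 1287.
P = 1278/1287 = 142/143 ≈ 0.9930.

142/143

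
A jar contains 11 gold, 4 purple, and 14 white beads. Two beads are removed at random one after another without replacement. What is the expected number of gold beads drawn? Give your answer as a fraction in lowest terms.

22/29

By linearity of expectation, E[X] = Σ P(draw i is gold); by symmetry each draw (even without replacement) has P(gold) = 11/29.
E[X] = 2 · 11/29 = 22/29 ≈ 0.7586.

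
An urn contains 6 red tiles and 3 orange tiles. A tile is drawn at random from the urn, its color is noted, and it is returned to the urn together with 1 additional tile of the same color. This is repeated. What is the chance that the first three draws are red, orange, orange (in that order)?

Track the composition after each reinforcement of +1.
P = (6/9) · (3/10) · (4/11) = 4/55 ≈ 0.0727.

4/55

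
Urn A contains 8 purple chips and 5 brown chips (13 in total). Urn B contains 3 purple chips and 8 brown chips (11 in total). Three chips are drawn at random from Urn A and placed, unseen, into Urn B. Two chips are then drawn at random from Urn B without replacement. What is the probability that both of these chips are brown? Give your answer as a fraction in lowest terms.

Condition on how many of the transferred chips are brown (from Urn A: 5 brown of 13; then Urn B has 14 total).
  0 brown: C(5,0)C(8,3)/C(13,3) = 28/143; then P = C(8,2)/C(14,2) = 4/13
  1 brown: C(5,1)C(8,2)/C(13,3) = 70/143; then P = C(9,2)/C(14,2) = 36/91
  2 brown: C(5,2)C(8,1)/C(13,3) = 40/143; then P = C(10,2)/C(14,2) = 45/91
  3 brown: C(5,3)C(8,0)/C(13,3) = 5/143; then P = C(11,2)/C(14,2) = 55/91
P(both brown) = 489/1183 ≈ 0.4134.

489/1183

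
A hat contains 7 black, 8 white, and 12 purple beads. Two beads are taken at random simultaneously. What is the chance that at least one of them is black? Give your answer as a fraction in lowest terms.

Use the complement: P(at least one black) = 1 − P(no black).
P(none) = C(20,2)/C(27,2) = 190/351.
So P = 1 − 190/351 = 161/351 ≈ 0.4587.

161/351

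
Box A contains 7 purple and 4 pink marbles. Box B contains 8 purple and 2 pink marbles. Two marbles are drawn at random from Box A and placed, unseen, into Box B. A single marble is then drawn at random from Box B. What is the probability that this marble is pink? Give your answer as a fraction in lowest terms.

5/22

Condition on how many of the transferred marbles are pink (from Box A: 4 pink of 11; then Box B has 12 total).
  0 pink: C(4,0)C(7,2)/C(11,2) = 21/55; then P = 2/12
  1 pink: C(4,1)C(7,1)/C(11,2) = 28/55; then P = 3/12
  2 pink: C(4,2)C(7,0)/C(11,2) = 6/55; then P = 4/12
P(pink from Box B) = 5/22 ≈ 0.2273.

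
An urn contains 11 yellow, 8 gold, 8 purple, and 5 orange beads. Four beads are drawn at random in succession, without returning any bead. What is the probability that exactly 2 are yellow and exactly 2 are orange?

55/3596

Unordered draws without replacement: count favorable combinations over C(32,4).
Favorable = C(11,2) · C(8,0) · C(8,0) · C(5,2) = 550; total = C(32,4) = 35960.
P = 550/35960 = 55/3596 ≈ 0.0153.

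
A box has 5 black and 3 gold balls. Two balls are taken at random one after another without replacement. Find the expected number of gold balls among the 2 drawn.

3/4

By linearity of expectation, E[X] = Σ P(draw i is gold); by symmetry each draw (even without replacement) has P(gold) = 3/8.
E[X] = 2 · 3/8 = 3/4 ≈ 0.7500.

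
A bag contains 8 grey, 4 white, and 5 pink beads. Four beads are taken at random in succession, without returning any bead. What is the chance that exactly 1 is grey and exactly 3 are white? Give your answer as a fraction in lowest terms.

Unordered draws without replacement: count favorable combinations over C(17,4).
Favorable = C(8,1) · C(4,3) · C(5,0) = 32; total = C(17,4) = 2380.
P = 32/2380 = 8/595 ≈ 0.0134.

8/595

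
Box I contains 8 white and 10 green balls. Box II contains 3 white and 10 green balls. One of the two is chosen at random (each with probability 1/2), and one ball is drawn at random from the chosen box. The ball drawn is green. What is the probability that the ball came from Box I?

13/31

P(green | Box I) = 5/9; P(green | Box II) = 10/13.
P(green) = 1/2·5/9 + 1/2·10/13 = 155/234.
By Bayes' rule, P(Box I | green) = 5/18 / 155/234 = 13/31 ≈ 0.4194.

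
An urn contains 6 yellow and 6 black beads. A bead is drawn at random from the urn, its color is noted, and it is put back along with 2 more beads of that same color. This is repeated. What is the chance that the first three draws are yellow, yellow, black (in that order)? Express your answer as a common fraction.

Track the composition after each reinforcement of +2.
P = (6/12) · (8/14) · (6/16) = 3/28 ≈ 0.1071.

3/28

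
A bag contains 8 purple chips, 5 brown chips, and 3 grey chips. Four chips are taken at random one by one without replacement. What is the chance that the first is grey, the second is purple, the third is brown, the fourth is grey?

1/182

Multiply the conditional probability of each draw in order, without replacement, so each draw removes one from its color and from the total.
P = (3/16) · (8/15) · (5/14) · (2/13) = 1/182 ≈ 0.0055.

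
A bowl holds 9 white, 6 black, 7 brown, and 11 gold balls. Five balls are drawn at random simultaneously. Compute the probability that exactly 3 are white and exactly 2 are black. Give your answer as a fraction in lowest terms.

Unordered draws without replacement: count favorable combinations over C(33,5).
Favorable = C(9,3) · C(6,2) · C(7,0) · C(11,0) = 1260; total = C(33,5) = 237336.
P = 1260/237336 = 105/19778 ≈ 0.0053.

105/19778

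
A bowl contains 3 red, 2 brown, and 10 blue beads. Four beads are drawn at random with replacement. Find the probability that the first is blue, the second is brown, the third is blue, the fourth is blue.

16/405

Multiply the conditional probability of each draw in order, with replacement (the composition resets each draw).
P = (10/15) · (2/15) · (10/15) · (10/15) = 16/405 ≈ 0.0395.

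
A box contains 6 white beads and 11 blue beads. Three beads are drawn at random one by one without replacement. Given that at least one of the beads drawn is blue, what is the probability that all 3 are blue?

P(all 3 blue) = C(11,3)/C(17,3) = 33/136; P(at least one blue) = 1 − C(6,3)/C(17,3) = 33/34.
Since 'all 3 blue' ⊆ 'at least one blue', P(all 3 | at least one) = 33/136 / 33/34 = 1/4 ≈ 0.2500.

1/4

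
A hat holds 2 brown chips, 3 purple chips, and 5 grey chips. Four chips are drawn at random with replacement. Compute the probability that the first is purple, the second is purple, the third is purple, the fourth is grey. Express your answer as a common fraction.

Multiply the conditional probability of each draw in order, with replacement (the composition resets each draw).
P = (3/10) · (3/10) · (3/10) · (5/10) = 27/2000 ≈ 0.0135.

27/2000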